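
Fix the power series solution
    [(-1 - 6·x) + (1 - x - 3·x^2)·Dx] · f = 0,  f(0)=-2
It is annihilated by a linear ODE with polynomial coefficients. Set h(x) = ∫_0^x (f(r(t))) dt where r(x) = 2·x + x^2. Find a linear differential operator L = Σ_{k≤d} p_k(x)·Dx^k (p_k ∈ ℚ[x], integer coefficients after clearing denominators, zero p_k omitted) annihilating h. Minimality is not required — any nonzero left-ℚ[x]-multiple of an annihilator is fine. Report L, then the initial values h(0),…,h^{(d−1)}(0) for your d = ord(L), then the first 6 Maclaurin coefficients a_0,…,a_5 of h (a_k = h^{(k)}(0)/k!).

f: a_k = -2, -2, -8, -14, -38, -80, …
L₀ from L_f via x↦r, Dx↦r'^{-1}Dx.
h=∫h₀ ⇒ L = L₀·Dx.
L = (2 + 26·x + 36·x^2 + 12·x^3)·Dx + (-1 + 2·x + 13·x^2 + 12·x^3 + 3·x^4)·Dx^2  (order 2).
h: a_k = 0, -2, -2, -34/3, -36, -784/5, …
ICs: h(0) = 0, h′(0) = -2.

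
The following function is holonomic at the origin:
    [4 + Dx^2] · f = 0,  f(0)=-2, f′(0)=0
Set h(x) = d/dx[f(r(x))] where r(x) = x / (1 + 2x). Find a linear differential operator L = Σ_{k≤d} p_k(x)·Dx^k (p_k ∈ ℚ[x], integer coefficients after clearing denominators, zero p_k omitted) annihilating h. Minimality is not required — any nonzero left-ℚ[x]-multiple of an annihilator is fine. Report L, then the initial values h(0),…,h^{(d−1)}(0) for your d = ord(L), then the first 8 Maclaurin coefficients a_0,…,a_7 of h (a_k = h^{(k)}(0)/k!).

f: a_k = -2, 0, 4, 0, -4/3, 0, 8/45, 0, …
Substitute x→r, Dx→(1/r')Dx; clear ⇒ L₀.
h=h₀': d/dx-closure on L₀ ⇒ L.
L = (28 + 96·x + 96·x^2) + (12 + 72·x + 144·x^2 + 96·x^3)·Dx + (1 + 8·x + 24·x^2 + 32·x^3 + 16·x^4)·Dx^2  (order 2).
h: a_k = 0, 8, -48, 560/3, -1760/3, 24016/15, -19488/5, 534368/63, …
ICs: h(0) = 0, h′(0) = 8.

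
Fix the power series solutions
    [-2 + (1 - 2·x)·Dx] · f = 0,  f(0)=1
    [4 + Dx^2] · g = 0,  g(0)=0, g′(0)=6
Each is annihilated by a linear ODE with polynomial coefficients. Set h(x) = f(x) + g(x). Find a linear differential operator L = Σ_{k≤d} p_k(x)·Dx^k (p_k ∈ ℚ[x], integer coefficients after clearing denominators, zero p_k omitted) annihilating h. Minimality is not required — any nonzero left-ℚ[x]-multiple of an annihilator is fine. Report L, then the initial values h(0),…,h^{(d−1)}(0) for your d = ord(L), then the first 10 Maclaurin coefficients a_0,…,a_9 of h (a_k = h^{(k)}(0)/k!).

f: a_k = 1, 2, 4, 8, 16, 32, 64, 128, 256, 512, …
g: a_k = 0, 6, 0, -4, 0, 4/5, 0, -8/105, 0, 4/945, …
Sum ⇒ L₀ = lclm(L_f,L_g) in ℚ(x)⟨Dx⟩.
L = (56 - 32·x + 32·x^2) + (-12 + 40·x - 48·x^2 + 32·x^3)·Dx + (14 - 8·x + 8·x^2)·Dx^2 + (-3 + 10·x - 12·x^2 + 8·x^3)·Dx^3  (order 3).
h: a_k = 1, 8, 4, 4, 16, 164/5, 64, 13432/105, 256, 483844/945, …
ICs: h(0) = 1, h′(0) = 8, h′′(0) = 8.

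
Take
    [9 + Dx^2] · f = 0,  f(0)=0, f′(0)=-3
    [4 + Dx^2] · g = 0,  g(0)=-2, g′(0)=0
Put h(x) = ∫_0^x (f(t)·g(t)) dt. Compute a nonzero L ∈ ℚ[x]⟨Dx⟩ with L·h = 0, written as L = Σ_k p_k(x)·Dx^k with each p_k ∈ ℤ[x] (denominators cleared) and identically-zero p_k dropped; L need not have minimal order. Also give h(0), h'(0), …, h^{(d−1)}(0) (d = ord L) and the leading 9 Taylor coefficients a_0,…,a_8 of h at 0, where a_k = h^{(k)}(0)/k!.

L = 25·Dx + 26·Dx^3 + Dx^5  (order 5).
h: a_k = 0, 0, 3, 0, -21/4, 0, 521/120, 0, -13021/6720, …
ICs: h(0) = 0, h′(0) = 0, h′′(0) = 6, h′′′(0) = 0, h′′′′(0) = -126.

f: a_k = 0, -3, 0, 9/2, 0, -81/40, 0, 243/560, 0, …
g: a_k = -2, 0, 4, 0, -4/3, 0, 8/45, 0, -4/315, …
Sym-product of L_f,L_g gives L₀ (≤ ord 4).
h=∫h₀ ⇒ L = L₀·Dx.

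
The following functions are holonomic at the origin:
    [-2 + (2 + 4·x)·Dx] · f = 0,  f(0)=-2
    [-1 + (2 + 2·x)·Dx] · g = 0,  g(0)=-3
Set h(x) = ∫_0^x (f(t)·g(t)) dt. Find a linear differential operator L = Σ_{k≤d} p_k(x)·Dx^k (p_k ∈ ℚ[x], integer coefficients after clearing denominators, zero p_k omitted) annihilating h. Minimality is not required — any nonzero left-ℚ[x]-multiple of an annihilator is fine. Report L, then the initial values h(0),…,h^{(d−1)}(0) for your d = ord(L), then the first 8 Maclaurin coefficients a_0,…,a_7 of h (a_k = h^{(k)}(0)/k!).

f: a_k = -2, -2, 1, -1, 5/4, -7/4, 21/8, -33/8, …
g: a_k = -3, -3/2, 3/8, -3/16, 15/128, -21/256, 63/1024, -99/2048, …
Sym-product of L_f,L_g gives L₀ (≤ ord 1).
∫: right-multiply L₀ by Dx.
L = (-3 - 4·x)·Dx + (2 + 6·x + 4·x^2)·Dx^2  (order 2).
h: a_k = 0, 6, 9/2, -1/4, 9/32, -111/320, 117/256, -2271/3584, …
ICs: h(0) = 0, h′(0) = 6.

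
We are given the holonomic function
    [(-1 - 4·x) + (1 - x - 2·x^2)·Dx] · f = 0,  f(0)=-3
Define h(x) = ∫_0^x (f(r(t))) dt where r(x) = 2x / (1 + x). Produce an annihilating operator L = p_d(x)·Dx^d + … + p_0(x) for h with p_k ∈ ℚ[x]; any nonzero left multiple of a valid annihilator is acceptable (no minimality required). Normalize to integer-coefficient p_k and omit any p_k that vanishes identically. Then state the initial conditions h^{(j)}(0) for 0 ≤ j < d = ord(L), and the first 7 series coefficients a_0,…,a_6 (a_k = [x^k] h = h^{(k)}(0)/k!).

L = (2 + 18·x)·Dx + (-1 - x + 9·x^2 + 9·x^3)·Dx^2  (order 2).
h: a_k = 0, -3, -3, -10, -27/2, -54, -81, …
ICs: h(0) = 0, h′(0) = -3.

f: a_k = -3, -3, -9, -15, -33, -63, -129, …
h₀=f(r): pull back L_f along r ⇒ L₀.
Integrate: L := L₀·Dx.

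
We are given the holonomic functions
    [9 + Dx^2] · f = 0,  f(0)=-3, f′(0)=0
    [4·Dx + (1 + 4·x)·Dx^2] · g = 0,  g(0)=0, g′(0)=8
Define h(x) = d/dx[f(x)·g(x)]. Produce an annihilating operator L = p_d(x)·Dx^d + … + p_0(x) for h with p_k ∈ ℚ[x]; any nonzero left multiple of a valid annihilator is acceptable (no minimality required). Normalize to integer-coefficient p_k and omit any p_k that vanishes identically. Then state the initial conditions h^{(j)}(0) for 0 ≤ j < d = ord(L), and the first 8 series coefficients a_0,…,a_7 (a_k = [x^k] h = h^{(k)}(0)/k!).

L = (-153603 - 635688·x - 3184272·x^2 - 4292352·x^3 + 12503808·x^4 + 40310784·x^5 + 26873856·x^6) + (-47736 - 304992·x - 311040·x^2 + 2073600·x^3 + 7464960·x^4 + 5971968·x^5)·Dx + (-19110 - 88272·x - 352800·x^2 + 41472·x^3 + 3773952·x^4 + 8957952·x^5 + 5971968·x^6)·Dx^2 + (-5304 - 33888·x - 34560·x^2 + 230400·x^3 + 829440·x^4 + 663552·x^5)·Dx^3 + (-227 - 1960·x + 112·x^2 + 57600·x^3 + 264960·x^4 + 497664·x^5 + 331776·x^6)·Dx^4  (order 4).
h: a_k = -24, 96, -60, 672, -3669, 15180, -624507/10, 1278696/5, …
ICs: h(0) = -24, h′(0) = 96, h′′(0) = -120, h′′′(0) = 4032.

f: a_k = -3, 0, 27/2, 0, -81/8, 0, 243/80, 0, …
g: a_k = 0, 8, -16, 128/3, -128, 2048/5, -4096/3, 32768/7, …
Sym-product of L_f,L_g gives L₀ (≤ ord 4).
Differentiate: ansatz ord ≤ ord L₀ ⇒ L.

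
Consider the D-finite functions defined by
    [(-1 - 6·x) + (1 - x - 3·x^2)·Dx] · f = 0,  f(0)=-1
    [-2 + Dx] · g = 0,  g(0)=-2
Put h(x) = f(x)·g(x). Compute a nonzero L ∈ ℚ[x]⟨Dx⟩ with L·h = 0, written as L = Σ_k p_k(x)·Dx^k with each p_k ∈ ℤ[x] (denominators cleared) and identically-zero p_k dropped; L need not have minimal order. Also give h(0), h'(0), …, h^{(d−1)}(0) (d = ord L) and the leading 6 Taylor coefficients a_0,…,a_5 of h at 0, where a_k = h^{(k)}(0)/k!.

f: a_k = -1, -1, -4, -7, -19, -40, …
g: a_k = -2, -4, -4, -8/3, -4/3, -8/15, …
h₀=f·g: eliminate ⇒ L₀, order ≤ 1·1.
L = (3 + 4·x - 6·x^2) + (-1 + x + 3·x^2)·Dx  (order 1).
h: a_k = 2, 6, 16, 110/3, 86, 2948/15, …
ICs: h(0) = 2.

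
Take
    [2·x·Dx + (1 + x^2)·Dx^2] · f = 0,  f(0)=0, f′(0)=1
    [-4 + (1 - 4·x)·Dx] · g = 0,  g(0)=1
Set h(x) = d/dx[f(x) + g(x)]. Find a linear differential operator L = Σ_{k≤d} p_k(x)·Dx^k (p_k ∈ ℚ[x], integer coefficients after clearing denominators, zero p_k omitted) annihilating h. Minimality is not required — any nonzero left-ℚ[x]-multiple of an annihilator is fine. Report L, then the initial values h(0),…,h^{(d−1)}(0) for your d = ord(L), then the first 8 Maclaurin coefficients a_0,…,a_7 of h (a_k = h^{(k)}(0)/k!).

f: a_k = 0, 1, 0, -1/3, 0, 1/5, 0, -1/7, …
g: a_k = 1, 4, 16, 64, 256, 1024, 4096, 16384, …
h₀=f+g: left-lcm gives L₀, ord ≤ 3.
h=h₀': d/dx-closure on L₀ ⇒ L.
L = (8 - 128·x - 24·x^2) + (-49 + 8·x - 109·x^2 - 24·x^3)·Dx + (4 - 15·x - 15·x^3 - 4·x^4)·Dx^2  (order 2).
h: a_k = 5, 32, 191, 1024, 5121, 24576, 114687, 524288, …
ICs: h(0) = 5, h′(0) = 32.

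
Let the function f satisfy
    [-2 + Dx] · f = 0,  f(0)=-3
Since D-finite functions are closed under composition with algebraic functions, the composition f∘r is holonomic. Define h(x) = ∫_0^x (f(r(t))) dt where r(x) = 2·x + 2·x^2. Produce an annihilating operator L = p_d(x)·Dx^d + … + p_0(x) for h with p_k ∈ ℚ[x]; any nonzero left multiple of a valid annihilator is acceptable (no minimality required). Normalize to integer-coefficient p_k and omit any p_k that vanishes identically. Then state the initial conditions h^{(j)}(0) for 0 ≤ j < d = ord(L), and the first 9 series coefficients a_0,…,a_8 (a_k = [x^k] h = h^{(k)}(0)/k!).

f: a_k = -3, -6, -6, -4, -2, -4/5, -4/15, -8/105, -2/105, …
Substitute x→r, Dx→(1/r')Dx; clear ⇒ L₀.
h=∫h₀ ⇒ L = L₀·Dx.
L = (-4 - 8·x)·Dx + Dx^2  (order 2).
h: a_k = 0, -3, -6, -12, -20, -152/5, -208/5, -5536/105, -6512/105, …
ICs: h(0) = 0, h′(0) = -3.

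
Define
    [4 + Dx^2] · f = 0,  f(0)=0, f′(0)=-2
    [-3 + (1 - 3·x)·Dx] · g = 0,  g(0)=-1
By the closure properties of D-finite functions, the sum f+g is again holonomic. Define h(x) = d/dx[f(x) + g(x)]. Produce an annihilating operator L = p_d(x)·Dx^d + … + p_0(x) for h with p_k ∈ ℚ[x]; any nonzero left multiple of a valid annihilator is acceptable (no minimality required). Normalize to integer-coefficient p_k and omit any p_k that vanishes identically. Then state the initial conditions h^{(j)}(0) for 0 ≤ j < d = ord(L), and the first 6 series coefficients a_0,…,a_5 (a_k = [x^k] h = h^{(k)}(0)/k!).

L = (1344 - 288·x + 432·x^2) + (-116 + 396·x - 216·x^2 + 216·x^3)·Dx + (336 - 72·x + 108·x^2)·Dx^2 + (-29 + 99·x - 54·x^2 + 54·x^3)·Dx^3  (order 3).
h: a_k = -5, -18, -77, -324, -3649/3, -4374, …
ICs: h(0) = -5, h′(0) = -18, h′′(0) = -154.

f: a_k = 0, -2, 0, 4/3, 0, -4/15, …
g: a_k = -1, -3, -9, -27, -81, -243, …
f+g: L₀ = lclm(L_f,L_g), ord ≤ 2+1.
Derive L from L₀ (diff closure).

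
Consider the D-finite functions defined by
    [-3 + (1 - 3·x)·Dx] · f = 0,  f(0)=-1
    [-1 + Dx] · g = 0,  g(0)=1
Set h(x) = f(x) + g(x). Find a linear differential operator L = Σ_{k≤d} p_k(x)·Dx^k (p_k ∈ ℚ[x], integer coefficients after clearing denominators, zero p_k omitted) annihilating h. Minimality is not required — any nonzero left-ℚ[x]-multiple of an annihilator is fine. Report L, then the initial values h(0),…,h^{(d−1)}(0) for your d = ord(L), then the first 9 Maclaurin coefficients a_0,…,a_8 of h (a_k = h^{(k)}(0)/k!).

L = (-15 - 9·x) + (17 + 6·x - 9·x^2)·Dx + (-2 + 3·x + 9·x^2)·Dx^2  (order 2).
h: a_k = 0, -2, -17/2, -161/6, -1943/24, -29159/120, -524879/720, -11022479/5040, -264539519/40320, …
ICs: h(0) = 0, h′(0) = -2.

f: a_k = -1, -3, -9, -27, -81, -243, -729, -2187, -6561, …
g: a_k = 1, 1, 1/2, 1/6, 1/24, 1/120, 1/720, 1/5040, 1/40320, …
Weyl lclm of L_f,L_g ⇒ L₀ (ord ≤ 2).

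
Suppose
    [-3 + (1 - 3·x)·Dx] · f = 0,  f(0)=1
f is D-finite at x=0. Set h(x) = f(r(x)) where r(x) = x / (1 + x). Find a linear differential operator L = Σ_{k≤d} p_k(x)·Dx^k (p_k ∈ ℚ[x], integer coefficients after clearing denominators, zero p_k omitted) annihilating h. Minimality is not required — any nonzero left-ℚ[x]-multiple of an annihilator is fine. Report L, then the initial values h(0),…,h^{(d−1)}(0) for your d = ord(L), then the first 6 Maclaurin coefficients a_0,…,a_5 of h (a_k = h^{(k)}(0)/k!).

L = 3 + (-1 + x + 2·x^2)·Dx  (order 1).
h: a_k = 1, 3, 6, 12, 24, 48, …
ICs: h(0) = 1.

f: a_k = 1, 3, 9, 27, 81, 243, …
Substitute x→r, Dx→(1/r')Dx; clear ⇒ L₀.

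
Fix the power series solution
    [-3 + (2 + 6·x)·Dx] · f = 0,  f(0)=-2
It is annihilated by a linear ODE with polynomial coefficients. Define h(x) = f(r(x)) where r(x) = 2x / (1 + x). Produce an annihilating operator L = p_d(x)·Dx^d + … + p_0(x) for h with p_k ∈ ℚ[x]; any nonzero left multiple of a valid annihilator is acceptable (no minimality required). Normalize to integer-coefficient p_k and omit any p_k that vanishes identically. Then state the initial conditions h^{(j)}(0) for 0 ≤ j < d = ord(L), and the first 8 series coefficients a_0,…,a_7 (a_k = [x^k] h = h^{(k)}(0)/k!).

L = -3 + (1 + 8·x + 7·x^2)·Dx  (order 1).
h: a_k = -2, -6, 15, -51, 861/4, -4137/4, 42987/8, -234975/8, …
ICs: h(0) = -2.

f: a_k = -2, -3, 9/4, -27/8, 405/64, -1701/128, 15309/512, -72171/1024, …
Change of var in L_f (x↦r) gives L₀.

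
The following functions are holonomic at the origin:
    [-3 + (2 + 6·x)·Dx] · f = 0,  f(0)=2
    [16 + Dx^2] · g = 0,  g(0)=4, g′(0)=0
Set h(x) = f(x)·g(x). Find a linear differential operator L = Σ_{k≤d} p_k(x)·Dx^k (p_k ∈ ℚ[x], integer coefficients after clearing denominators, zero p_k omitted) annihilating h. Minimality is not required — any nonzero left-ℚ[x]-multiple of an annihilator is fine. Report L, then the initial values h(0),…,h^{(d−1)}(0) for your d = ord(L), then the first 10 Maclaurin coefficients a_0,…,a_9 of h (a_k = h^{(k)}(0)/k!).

f: a_k = 2, 3, -9/4, 27/8, -405/64, 1701/128, -15309/512, 72171/1024, -2814669/16384, 14073345/32768, …
g: a_k = 4, 0, -32, 0, 128/3, 0, -1024/45, 0, 2048/315, 0, …
f·g: L₀ = L_f ⊗_s L_g, ord ≤ 1·2.
L = (91 + 384·x + 576·x^2) + (-12 - 36·x)·Dx + (4 + 24·x + 36·x^2)·Dx^2  (order 2).
h: a_k = 8, 12, -73, -165/2, 6337/48, 2341/32, -337609/5760, -259579/3840, 82369729/1290240, -23827607/860160, …
ICs: h(0) = 8, h′(0) = 12.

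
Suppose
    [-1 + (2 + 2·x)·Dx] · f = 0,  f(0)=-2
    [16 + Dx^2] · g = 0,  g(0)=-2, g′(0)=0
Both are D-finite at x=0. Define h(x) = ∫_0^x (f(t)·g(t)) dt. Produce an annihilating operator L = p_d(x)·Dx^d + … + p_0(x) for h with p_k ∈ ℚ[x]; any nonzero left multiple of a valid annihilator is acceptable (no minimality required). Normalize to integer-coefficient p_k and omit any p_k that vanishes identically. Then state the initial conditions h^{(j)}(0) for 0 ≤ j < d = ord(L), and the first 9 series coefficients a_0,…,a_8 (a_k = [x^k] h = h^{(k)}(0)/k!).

f: a_k = -2, -1, 1/4, -1/8, 5/64, -7/128, 21/512, -33/1024, 429/16384, …
g: a_k = -2, 0, 16, 0, -64/3, 0, 512/45, 0, -1024/315, …
Product ⇒ symmetric product L₀, ord ≤ 2.
h=∫₀ˣh₀: take L = L₀·Dx.
L = (67 + 128·x + 64·x^2)·Dx + (-4 - 4·x)·Dx^2 + (4 + 8·x + 4·x^2)·Dx^3  (order 3).
h: a_k = 0, 4, 1, -65/6, -63/16, 893/96, 3733/1152, -310129/80640, -219379/184320, …
ICs: h(0) = 0, h′(0) = 4, h′′(0) = 2.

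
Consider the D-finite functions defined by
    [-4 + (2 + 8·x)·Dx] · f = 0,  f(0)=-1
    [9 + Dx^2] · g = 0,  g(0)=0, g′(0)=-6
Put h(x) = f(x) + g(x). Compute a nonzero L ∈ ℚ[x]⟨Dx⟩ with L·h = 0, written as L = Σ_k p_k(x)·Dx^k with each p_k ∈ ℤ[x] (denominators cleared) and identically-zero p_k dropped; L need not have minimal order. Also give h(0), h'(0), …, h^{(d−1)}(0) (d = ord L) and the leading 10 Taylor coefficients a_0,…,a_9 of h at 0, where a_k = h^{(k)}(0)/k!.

f: a_k = -1, -2, 2, -4, 10, -28, 84, -264, 858, -2860, …
g: a_k = 0, -6, 0, 9, 0, -81/20, 0, 243/280, 0, -243/2240, …
f+g: L₀ = lclm(L_f,L_g), ord ≤ 1+2.
L = (-378 - 1296·x - 2592·x^2) + (45 + 828·x + 3888·x^2 + 5184·x^3)·Dx + (-42 - 144·x - 288·x^2)·Dx^2 + (5 + 92·x + 432·x^2 + 576·x^3)·Dx^3  (order 3).
h: a_k = -1, -8, 2, 5, 10, -641/20, 84, -73677/280, 858, -6406643/2240, …
ICs: h(0) = -1, h′(0) = -8, h′′(0) = 4.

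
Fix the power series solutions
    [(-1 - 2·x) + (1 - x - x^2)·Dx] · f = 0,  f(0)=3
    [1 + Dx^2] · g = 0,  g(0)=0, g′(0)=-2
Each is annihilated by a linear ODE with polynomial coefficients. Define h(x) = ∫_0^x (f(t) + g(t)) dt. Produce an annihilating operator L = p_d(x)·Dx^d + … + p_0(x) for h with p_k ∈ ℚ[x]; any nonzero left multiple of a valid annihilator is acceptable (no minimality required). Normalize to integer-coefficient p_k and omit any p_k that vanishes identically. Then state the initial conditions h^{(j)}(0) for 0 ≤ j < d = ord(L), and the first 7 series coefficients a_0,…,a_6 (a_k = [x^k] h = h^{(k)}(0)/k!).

L = (19 + 48·x + 31·x^2 + 24·x^3 + 5·x^4 + 2·x^5)·Dx + (-5 + x + 4·x^2 + 7·x^3 + 6·x^4 + 3·x^5 + x^6)·Dx^2 + (19 + 48·x + 31·x^2 + 24·x^3 + 5·x^4 + 2·x^5)·Dx^3 + (-5 + x + 4·x^2 + 7·x^3 + 6·x^4 + 3·x^5 + x^6)·Dx^4  (order 4).
h: a_k = 0, 3, 1/2, 2, 7/3, 3, 1439/360, …
ICs: h(0) = 0, h′(0) = 3, h′′(0) = 1, h′′′(0) = 12.

f: a_k = 3, 3, 6, 9, 15, 24, 39, …
g: a_k = 0, -2, 0, 1/3, 0, -1/60, 0, …
Weyl lclm of L_f,L_g ⇒ L₀ (ord ≤ 3).
∫: right-multiply L₀ by Dx.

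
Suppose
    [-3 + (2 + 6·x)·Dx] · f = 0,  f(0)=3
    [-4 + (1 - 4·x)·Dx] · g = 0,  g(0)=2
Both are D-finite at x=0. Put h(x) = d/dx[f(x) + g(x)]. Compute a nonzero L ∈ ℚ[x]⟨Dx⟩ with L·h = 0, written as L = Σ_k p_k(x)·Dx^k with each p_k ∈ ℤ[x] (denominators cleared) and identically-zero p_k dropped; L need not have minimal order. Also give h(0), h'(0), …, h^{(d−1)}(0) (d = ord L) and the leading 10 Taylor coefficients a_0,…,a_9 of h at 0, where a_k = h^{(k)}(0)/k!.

f: a_k = 3, 9/2, -27/8, 81/16, -1215/128, 5103/256, -45927/1024, 216513/2048, -8444007/32768, 42220035/65536, …
g: a_k = 2, 8, 32, 128, 512, 2048, 8192, 32768, 131072, 524288, …
Weyl lclm of L_f,L_g ⇒ L₀ (ord ≤ 2).
Differentiate: ansatz ord ≤ ord L₀ ⇒ L.
L = (-792 - 864·x) + (-357 - 2520·x - 3024·x^2)·Dx + (38 + 34·x - 528·x^2 - 864·x^3)·Dx^2  (order 2).
h: a_k = 25/2, 229/4, 6387/16, 64321/32, 2646955/256, 25028043/512, 471277639/2048, 4286523289/4096, 309617625627/65536, 2746625847655/131072, …
ICs: h(0) = 25/2, h′(0) = 229/4.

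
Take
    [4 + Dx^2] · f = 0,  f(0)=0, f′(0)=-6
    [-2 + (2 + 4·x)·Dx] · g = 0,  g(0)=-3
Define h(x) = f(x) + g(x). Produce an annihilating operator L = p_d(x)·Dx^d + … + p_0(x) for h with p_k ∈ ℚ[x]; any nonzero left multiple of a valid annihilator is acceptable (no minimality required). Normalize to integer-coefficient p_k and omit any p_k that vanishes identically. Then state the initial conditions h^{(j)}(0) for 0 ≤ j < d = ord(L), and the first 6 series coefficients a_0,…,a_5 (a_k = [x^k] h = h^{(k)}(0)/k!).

L = (-28 - 64·x - 64·x^2) + (12 + 88·x + 192·x^2 + 128·x^3)·Dx + (-7 - 16·x - 16·x^2)·Dx^2 + (3 + 22·x + 48·x^2 + 32·x^3)·Dx^3  (order 3).
h: a_k = -3, -9, 3/2, 5/2, 15/8, -137/40, …
ICs: h(0) = -3, h′(0) = -9, h′′(0) = 3.

f: a_k = 0, -6, 0, 4, 0, -4/5, …
g: a_k = -3, -3, 3/2, -3/2, 15/8, -21/8, …
h₀=f+g: left-lcm gives L₀, ord ≤ 3.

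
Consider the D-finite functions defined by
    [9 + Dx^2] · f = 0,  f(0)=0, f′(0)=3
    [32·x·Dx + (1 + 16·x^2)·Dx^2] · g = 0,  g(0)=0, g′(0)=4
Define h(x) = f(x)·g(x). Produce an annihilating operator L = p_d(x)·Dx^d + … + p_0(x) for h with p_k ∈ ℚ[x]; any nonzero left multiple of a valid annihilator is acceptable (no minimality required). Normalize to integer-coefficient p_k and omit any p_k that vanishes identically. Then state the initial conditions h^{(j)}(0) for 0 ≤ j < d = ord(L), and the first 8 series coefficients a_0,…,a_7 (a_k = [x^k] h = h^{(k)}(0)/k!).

f: a_k = 0, 3, 0, -9/2, 0, 81/40, 0, -243/560, …
g: a_k = 0, 4, 0, -64/3, 0, 1024/5, 0, -16384/7, …
f·g: L₀ = L_f ⊗_s L_g, ord ≤ 2·2.
L = (16425 + 696384·x^2 + 2778624·x^4 + 11943936·x^6 + 47775744·x^8) + (23616·x + 543744·x^3 + 3981312·x^5 + 21233664·x^7)·Dx + (2050 + 87168·x^2 + 470016·x^4 + 2654208·x^6 + 10616832·x^8)·Dx^2 + (2624·x + 60416·x^3 + 442368·x^5 + 2359296·x^7)·Dx^3 + (25 + 1088·x^2 + 17920·x^4 + 147456·x^6 + 589824·x^8)·Dx^4  (order 4).
h: a_k = 0, 0, 12, 0, -82, 0, 1437/2, 0, …
ICs: h(0) = 0, h′(0) = 0, h′′(0) = 24, h′′′(0) = 0.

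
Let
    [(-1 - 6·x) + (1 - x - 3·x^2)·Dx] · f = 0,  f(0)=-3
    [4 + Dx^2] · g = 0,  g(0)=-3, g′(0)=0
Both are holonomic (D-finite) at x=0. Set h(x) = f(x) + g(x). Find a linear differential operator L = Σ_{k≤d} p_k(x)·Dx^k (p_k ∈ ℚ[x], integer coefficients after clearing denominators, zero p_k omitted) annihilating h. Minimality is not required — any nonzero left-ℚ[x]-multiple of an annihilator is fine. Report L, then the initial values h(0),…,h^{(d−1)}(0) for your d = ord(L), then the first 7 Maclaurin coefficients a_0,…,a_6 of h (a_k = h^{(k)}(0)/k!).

f: a_k = -3, -3, -12, -21, -57, -120, -291, …
g: a_k = -3, 0, 6, 0, -2, 0, 4/15, …
L₀ := lclm(L_f,L_g); ord L₀ ≤ 1+2.
L = (92 + 608·x + 512·x^2 + 1104·x^3 + 360·x^4 + 432·x^5) + (-24 + 4·x + 24·x^2 + 80·x^3 + 180·x^4 + 216·x^5 + 216·x^6)·Dx + (23 + 152·x + 128·x^2 + 276·x^3 + 90·x^4 + 108·x^5)·Dx^2 + (-6 + x + 6·x^2 + 20·x^3 + 45·x^4 + 54·x^5 + 54·x^6)·Dx^3  (order 3).
h: a_k = -6, -3, -6, -21, -59, -120, -4361/15, …
ICs: h(0) = -6, h′(0) = -3, h′′(0) = -12.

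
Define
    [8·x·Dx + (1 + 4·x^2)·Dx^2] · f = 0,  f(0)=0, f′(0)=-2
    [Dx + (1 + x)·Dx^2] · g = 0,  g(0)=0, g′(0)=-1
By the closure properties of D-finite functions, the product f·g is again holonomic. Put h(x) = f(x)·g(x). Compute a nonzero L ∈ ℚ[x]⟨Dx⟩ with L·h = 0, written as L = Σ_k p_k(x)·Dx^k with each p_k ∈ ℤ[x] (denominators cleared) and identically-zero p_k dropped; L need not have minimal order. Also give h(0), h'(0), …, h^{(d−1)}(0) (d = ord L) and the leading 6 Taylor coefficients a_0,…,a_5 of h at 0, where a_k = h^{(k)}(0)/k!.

L = (288 + 560·x + 3584·x^2 + 8640·x^3 + 7680·x^4 + 3328·x^5 + 1024·x^7)·Dx + (258 + 1840·x + 6992·x^2 + 19264·x^3 + 29440·x^4 + 23808·x^5 + 8960·x^6 + 3072·x^7 + 3584·x^8)·Dx^2 + (36 + 628·x + 2496·x^2 + 6192·x^3 + 12288·x^4 + 15936·x^5 + 12288·x^6 + 5376·x^7 + 3072·x^8 + 2048·x^9)·Dx^3 + (17 + 66·x + 241·x^2 + 608·x^3 + 1152·x^4 + 1728·x^5 + 2016·x^6 + 1536·x^7 + 768·x^8 + 512·x^9 + 256·x^10)·Dx^4  (order 4).
h: a_k = 0, 0, 2, -1, -2, 5/6, …
ICs: h(0) = 0, h′(0) = 0, h′′(0) = 4, h′′′(0) = -6.

f: a_k = 0, -2, 0, 8/3, 0, -32/5, …
g: a_k = 0, -1, 1/2, -1/3, 1/4, -1/5, …
L₀ := L_f ⊗_s L_g (sym. prod.), ord ≤ 4.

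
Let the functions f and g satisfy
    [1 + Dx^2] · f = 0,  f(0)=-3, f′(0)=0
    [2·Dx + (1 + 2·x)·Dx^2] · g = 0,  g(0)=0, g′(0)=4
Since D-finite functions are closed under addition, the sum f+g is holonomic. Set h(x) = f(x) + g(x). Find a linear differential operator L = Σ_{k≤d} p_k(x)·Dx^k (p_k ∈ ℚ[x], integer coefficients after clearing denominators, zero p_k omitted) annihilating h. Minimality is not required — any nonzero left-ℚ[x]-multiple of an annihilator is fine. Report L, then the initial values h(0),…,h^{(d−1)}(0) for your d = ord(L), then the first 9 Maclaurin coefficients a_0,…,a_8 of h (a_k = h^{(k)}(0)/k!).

f: a_k = -3, 0, 3/2, 0, -1/8, 0, 1/240, 0, -1/13440, …
g: a_k = 0, 4, -4, 16/3, -8, 64/5, -64/3, 256/7, -64, …
h₀=f+g: left-lcm gives L₀, ord ≤ 4.
L = (50 + 8·x + 8·x^2)·Dx + (9 + 22·x + 12·x^2 + 8·x^3)·Dx^2 + (50 + 8·x + 8·x^2)·Dx^3 + (9 + 22·x + 12·x^2 + 8·x^3)·Dx^4  (order 4).
h: a_k = -3, 4, -5/2, 16/3, -65/8, 64/5, -5119/240, 256/7, -860161/13440, …
ICs: h(0) = -3, h′(0) = 4, h′′(0) = -5, h′′′(0) = 32.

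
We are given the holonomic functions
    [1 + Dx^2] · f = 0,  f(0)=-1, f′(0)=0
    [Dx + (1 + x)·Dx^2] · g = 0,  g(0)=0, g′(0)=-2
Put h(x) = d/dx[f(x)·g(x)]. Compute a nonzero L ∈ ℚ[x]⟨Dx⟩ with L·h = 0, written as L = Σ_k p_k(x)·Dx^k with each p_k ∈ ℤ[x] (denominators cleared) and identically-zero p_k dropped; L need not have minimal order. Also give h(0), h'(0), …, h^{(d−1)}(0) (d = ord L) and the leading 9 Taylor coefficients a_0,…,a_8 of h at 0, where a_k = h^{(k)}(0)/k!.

L = (-25 - 44·x - 42·x^2 + 12·x^3 + 43·x^4 + 24·x^5 + 4·x^6) + (-24 - 32·x + 20·x^2 + 60·x^3 + 40·x^4 + 8·x^5)·Dx + (-28 - 44·x - 14·x^2 + 72·x^3 + 98·x^4 + 48·x^5 + 8·x^6)·Dx^2 + (-24 - 32·x + 20·x^2 + 60·x^3 + 40·x^4 + 8·x^5)·Dx^3 + (-3 + 28·x^2 + 60·x^3 + 55·x^4 + 24·x^5 + 4·x^6)·Dx^4  (order 4).
h: a_k = 2, -2, -1, 0, 3/4, -3/4, 31/40, -37/45, 1151/1344, …
ICs: h(0) = 2, h′(0) = -2, h′′(0) = -2, h′′′(0) = 0.

f: a_k = -1, 0, 1/2, 0, -1/24, 0, 1/720, 0, -1/40320, …
g: a_k = 0, -2, 1, -2/3, 1/2, -2/5, 1/3, -2/7, 1/4, …
L₀ := L_f ⊗_s L_g (sym. prod.), ord ≤ 4.
Differentiate: ansatz ord ≤ ord L₀ ⇒ L.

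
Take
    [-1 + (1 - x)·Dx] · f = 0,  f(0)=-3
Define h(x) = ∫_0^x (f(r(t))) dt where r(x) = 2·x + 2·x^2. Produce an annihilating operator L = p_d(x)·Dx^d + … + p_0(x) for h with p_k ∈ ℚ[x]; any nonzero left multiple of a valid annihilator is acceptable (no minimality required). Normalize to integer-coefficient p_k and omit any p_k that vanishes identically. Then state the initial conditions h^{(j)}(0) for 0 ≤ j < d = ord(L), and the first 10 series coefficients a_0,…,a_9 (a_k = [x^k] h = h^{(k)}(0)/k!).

f: a_k = -3, -3, -3, -3, -3, -3, -3, -3, -3, -3, …
h₀=f(r): pull back L_f along r ⇒ L₀.
∫: right-multiply L₀ by Dx.
L = (2 + 4·x)·Dx + (-1 + 2·x + 2·x^2)·Dx^2  (order 2).
h: a_k = 0, -3, -3, -6, -12, -132/5, -60, -984/7, -336, -816, …
ICs: h(0) = 0, h′(0) = -3.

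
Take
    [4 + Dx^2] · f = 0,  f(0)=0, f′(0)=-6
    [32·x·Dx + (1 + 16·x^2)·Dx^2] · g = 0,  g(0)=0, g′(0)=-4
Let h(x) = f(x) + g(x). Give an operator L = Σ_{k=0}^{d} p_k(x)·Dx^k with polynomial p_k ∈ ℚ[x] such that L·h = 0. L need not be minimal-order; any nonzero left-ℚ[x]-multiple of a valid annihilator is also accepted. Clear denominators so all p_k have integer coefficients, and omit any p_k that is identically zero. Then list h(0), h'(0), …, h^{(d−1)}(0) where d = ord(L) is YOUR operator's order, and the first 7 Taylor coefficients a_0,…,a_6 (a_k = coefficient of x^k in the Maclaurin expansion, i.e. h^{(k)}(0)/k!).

f: a_k = 0, -6, 0, 4, 0, -4/5, 0, …
g: a_k = 0, -4, 0, 64/3, 0, -1024/5, 0, …
Sum ⇒ L₀ = lclm(L_f,L_g) in ℚ(x)⟨Dx⟩.
L = (-6016·x + 102400·x^3 + 32768·x^5)·Dx + (-28 + 1216·x^2 + 27648·x^4 + 16384·x^6)·Dx^2 + (-1504·x + 25600·x^3 + 8192·x^5)·Dx^3 + (-7 + 304·x^2 + 6912·x^4 + 4096·x^6)·Dx^4  (order 4).
h: a_k = 0, -10, 0, 76/3, 0, -1028/5, 0, …
ICs: h(0) = 0, h′(0) = -10, h′′(0) = 0, h′′′(0) = 152.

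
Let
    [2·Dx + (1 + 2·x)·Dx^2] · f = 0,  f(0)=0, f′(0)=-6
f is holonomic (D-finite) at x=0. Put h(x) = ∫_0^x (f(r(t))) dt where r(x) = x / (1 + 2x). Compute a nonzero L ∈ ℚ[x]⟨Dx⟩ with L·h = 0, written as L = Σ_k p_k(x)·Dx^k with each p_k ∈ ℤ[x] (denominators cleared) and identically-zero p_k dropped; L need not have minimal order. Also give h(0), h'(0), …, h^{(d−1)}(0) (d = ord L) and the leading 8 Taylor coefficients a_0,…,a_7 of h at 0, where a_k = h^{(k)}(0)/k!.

f: a_k = 0, -6, 6, -8, 12, -96/5, 32, -384/7, …
Substitute x→r, Dx→(1/r')Dx; clear ⇒ L₀.
∫: right-multiply L₀ by Dx.
L = (6 + 16·x)·Dx^2 + (1 + 6·x + 8·x^2)·Dx^3  (order 3).
h: a_k = 0, 0, -3, 6, -14, 36, -496/5, 288, …
ICs: h(0) = 0, h′(0) = 0, h′′(0) = -6.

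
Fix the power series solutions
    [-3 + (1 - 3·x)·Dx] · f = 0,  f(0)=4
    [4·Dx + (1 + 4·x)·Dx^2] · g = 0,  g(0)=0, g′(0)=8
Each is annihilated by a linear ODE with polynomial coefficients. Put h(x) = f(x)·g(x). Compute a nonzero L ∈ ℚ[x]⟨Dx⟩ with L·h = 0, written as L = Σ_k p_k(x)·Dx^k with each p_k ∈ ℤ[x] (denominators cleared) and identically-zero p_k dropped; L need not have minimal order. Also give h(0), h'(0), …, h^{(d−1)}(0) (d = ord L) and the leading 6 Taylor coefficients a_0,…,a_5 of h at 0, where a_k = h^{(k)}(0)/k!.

L = 12 + (2 + 36·x)·Dx + (-1 - x + 12·x^2)·Dx^2  (order 2).
h: a_k = 0, 32, 32, 800/3, 288, 12512/5, …
ICs: h(0) = 0, h′(0) = 32.

f: a_k = 4, 12, 36, 108, 324, 972, …
g: a_k = 0, 8, -16, 128/3, -128, 2048/5, …
Sym-product of L_f,L_g gives L₀ (≤ ord 2).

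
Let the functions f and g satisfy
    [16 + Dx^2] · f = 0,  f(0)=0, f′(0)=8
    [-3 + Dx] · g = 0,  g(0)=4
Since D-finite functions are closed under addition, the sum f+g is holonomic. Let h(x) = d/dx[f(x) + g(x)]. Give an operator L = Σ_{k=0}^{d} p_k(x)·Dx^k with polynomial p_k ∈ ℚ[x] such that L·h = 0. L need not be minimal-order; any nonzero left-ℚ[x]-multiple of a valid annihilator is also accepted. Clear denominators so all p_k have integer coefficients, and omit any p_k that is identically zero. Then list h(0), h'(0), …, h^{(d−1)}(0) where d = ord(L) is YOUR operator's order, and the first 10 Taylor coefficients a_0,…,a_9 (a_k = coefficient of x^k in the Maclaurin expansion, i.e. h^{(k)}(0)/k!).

L = 48 - 16·Dx + 3·Dx^2 - Dx^3  (order 3).
h: a_k = 20, 36, -10, 54, 755/6, 243/10, -1201/36, 729/140, 30151/2016, 729/1120, …
ICs: h(0) = 20, h′(0) = 36, h′′(0) = -20.

f: a_k = 0, 8, 0, -64/3, 0, 256/15, 0, -2048/315, 0, 4096/2835, …
g: a_k = 4, 12, 18, 18, 27/2, 81/10, 81/20, 243/140, 729/1120, 243/1120, …
f+g: L₀ = lclm(L_f,L_g), ord ≤ 2+1.
h₀' ⇒ L via d/dx closure of L₀.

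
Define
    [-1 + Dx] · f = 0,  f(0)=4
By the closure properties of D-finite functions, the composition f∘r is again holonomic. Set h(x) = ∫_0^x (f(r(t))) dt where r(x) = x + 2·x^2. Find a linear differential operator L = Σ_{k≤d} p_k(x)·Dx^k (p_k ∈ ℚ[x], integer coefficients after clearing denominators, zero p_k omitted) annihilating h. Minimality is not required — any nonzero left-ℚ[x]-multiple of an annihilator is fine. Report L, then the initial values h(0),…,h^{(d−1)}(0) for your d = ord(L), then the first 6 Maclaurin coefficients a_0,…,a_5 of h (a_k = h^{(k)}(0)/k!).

L = (-1 - 4·x)·Dx + Dx^2  (order 2).
h: a_k = 0, 4, 2, 10/3, 13/6, 73/30, …
ICs: h(0) = 0, h′(0) = 4.

f: a_k = 4, 4, 2, 2/3, 1/6, 1/30, …
f∘r: x↦r, Dx↦Dx/r' in L_f ⇒ L₀.
h=∫₀ˣh₀: take L = L₀·Dx.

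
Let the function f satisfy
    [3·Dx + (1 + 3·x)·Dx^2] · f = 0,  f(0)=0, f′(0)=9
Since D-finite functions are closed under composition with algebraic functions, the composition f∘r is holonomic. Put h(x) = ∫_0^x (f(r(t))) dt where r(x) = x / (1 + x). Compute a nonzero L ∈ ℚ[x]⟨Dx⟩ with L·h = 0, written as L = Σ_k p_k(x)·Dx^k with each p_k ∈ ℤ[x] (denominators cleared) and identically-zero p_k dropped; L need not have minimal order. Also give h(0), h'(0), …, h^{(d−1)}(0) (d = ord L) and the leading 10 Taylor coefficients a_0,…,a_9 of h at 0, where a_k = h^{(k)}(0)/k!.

f: a_k = 0, 9, -27/2, 27, -243/4, 729/5, -729/2, 6561/7, -19683/8, 6561, …
h₀=f(r): pull back L_f along r ⇒ L₀.
Integrate: L := L₀·Dx.
L = (5 + 8·x)·Dx^2 + (1 + 5·x + 4·x^2)·Dx^3  (order 3).
h: a_k = 0, 0, 9/2, -15/2, 63/4, -153/4, 1023/10, -585/2, 49149/56, -21845/8, …
ICs: h(0) = 0, h′(0) = 0, h′′(0) = 9.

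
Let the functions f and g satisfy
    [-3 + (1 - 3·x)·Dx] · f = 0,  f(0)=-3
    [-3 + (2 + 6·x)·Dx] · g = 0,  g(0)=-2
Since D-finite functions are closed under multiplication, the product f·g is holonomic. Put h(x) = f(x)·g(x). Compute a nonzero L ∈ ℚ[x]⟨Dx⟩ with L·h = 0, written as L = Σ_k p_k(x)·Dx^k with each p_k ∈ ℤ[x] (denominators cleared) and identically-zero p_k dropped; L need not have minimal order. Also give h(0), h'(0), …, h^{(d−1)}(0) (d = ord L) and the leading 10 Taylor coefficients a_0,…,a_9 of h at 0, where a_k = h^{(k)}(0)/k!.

L = (9 + 9·x) + (-2 + 18·x^2)·Dx  (order 1).
h: a_k = 6, 27, 297/4, 1863/8, 43497/64, 266085/128, 3147093/512, 19099071/1024, 908311401/16384, 5492088441/32768, …
ICs: h(0) = 6.

f: a_k = -3, -9, -27, -81, -243, -729, -2187, -6561, -19683, -59049, …
g: a_k = -2, -3, 9/4, -27/8, 405/64, -1701/128, 15309/512, -72171/1024, 2814669/16384, -14073345/32768, …
Product ⇒ symmetric product L₀, ord ≤ 1.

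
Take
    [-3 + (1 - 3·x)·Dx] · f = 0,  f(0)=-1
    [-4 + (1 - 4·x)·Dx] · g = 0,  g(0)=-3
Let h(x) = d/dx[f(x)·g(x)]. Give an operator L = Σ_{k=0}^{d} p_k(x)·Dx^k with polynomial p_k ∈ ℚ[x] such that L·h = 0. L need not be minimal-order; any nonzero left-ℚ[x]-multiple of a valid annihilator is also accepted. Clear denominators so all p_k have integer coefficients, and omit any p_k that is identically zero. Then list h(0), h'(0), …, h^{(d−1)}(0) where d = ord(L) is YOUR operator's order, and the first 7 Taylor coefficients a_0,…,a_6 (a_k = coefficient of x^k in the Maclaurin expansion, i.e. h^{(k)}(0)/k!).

L = (74 - 504·x + 864·x^2) + (-7 + 73·x - 252·x^2 + 288·x^3)·Dx  (order 1).
h: a_k = 21, 222, 1575, 9372, 50505, 255546, 1238475, …
ICs: h(0) = 21.

f: a_k = -1, -3, -9, -27, -81, -243, -729, …
g: a_k = -3, -12, -48, -192, -768, -3072, -12288, …
L₀ := L_f ⊗_s L_g (sym. prod.), ord ≤ 1.
Differentiate: ansatz ord ≤ ord L₀ ⇒ L.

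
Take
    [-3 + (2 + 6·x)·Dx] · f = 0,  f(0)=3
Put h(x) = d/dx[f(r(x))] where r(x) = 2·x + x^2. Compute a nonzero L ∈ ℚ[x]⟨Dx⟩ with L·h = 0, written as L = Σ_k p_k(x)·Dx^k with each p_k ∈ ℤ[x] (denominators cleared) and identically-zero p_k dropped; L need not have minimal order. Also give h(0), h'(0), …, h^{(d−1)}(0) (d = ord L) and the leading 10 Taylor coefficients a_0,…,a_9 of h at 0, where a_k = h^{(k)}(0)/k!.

f: a_k = 3, 9/2, -27/8, 81/16, -1215/128, 5103/256, -45927/1024, 216513/2048, -8444007/32768, 42220035/65536, …
f∘r: x↦r, Dx↦Dx/r' in L_f ⇒ L₀.
Derive L from L₀ (diff closure).
L = -2 + (-1 - 7·x - 9·x^2 - 3·x^3)·Dx  (order 1).
h: a_k = 9, -18, 81, -378, 3645/2, -8991, 90153/2, -228663, 9362547/8, -24126255/4, …
ICs: h(0) = 9.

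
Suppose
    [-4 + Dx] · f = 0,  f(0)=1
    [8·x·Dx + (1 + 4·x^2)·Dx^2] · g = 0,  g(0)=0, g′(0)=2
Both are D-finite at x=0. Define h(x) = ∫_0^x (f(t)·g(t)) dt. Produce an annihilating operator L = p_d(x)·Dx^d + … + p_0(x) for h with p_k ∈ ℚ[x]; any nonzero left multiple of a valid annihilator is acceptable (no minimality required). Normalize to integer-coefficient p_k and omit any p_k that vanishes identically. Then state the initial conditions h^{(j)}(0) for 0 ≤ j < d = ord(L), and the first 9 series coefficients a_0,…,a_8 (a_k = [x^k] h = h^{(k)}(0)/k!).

L = (16 - 32·x + 64·x^2)·Dx + (-8 + 8·x - 32·x^2)·Dx^2 + (1 + 4·x^2)·Dx^3  (order 3).
h: a_k = 0, 0, 1, 8/3, 10/3, 32/15, 16/15, 128/63, 208/105, …
ICs: h(0) = 0, h′(0) = 0, h′′(0) = 2.

f: a_k = 1, 4, 8, 32/3, 32/3, 128/15, 256/45, 1024/315, 512/315, …
g: a_k = 0, 2, 0, -8/3, 0, 32/5, 0, -128/7, 0, …
f·g: L₀ = L_f ⊗_s L_g, ord ≤ 1·2.
Integrate: L := L₀·Dx.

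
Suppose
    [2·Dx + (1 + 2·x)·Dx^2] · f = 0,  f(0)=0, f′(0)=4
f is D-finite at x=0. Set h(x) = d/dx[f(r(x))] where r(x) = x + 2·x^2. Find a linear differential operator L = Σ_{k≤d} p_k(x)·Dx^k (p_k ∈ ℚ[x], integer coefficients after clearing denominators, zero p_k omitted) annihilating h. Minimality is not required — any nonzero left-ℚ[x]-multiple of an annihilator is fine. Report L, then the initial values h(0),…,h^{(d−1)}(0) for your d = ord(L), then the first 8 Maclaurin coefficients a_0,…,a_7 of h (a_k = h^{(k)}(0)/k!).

f: a_k = 0, 4, -4, 16/3, -8, 64/5, -64/3, 256/7, …
h₀=f(r): pull back L_f along r ⇒ L₀.
Differentiate: ansatz ord ≤ ord L₀ ⇒ L.
L = (-2 + 8·x + 16·x^2) + (1 + 6·x + 12·x^2 + 16·x^3)·Dx  (order 1).
h: a_k = 4, 8, -32, 32, 64, -256, 256, 512, …
ICs: h(0) = 4.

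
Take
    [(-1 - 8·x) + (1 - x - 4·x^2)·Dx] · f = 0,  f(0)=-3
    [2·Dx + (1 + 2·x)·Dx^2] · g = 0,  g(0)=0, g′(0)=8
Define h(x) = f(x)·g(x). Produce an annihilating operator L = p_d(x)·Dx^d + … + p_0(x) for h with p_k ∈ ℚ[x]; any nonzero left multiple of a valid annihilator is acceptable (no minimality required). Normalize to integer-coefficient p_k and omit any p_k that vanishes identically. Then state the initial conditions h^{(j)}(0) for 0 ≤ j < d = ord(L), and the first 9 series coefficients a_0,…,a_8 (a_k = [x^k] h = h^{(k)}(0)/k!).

f: a_k = -3, -3, -15, -27, -87, -195, -543, -1323, -3495, …
g: a_k = 0, 8, -8, 32/3, -16, 128/5, -128/3, 512/7, -128, …
Sym-product of L_f,L_g gives L₀ (≤ ord 2).
L = (10 + 32·x) + (22·x + 40·x^2)·Dx + (-1 - x + 6·x^2 + 8·x^3)·Dx^2  (order 2).
h: a_k = 0, -24, 0, -128, -80, -3344/5, -4304/5, -26288/7, -238512/35, …
ICs: h(0) = 0, h′(0) = -24.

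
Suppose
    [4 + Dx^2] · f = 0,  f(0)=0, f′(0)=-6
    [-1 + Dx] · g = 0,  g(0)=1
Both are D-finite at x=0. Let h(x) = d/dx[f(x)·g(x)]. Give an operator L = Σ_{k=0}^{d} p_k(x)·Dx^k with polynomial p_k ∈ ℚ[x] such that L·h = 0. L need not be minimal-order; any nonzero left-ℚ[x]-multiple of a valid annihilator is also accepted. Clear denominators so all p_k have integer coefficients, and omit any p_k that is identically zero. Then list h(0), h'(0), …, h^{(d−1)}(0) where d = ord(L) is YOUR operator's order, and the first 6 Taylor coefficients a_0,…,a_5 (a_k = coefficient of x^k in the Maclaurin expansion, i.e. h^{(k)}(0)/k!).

L = 5 - 2·Dx + Dx^2  (order 2).
h: a_k = -6, -12, 3, 12, 19/4, -11/10, …
ICs: h(0) = -6, h′(0) = -12.

f: a_k = 0, -6, 0, 4, 0, -4/5, …
g: a_k = 1, 1, 1/2, 1/6, 1/24, 1/120, …
L₀ := L_f ⊗_s L_g (sym. prod.), ord ≤ 2.
Differentiate: ansatz ord ≤ ord L₀ ⇒ L.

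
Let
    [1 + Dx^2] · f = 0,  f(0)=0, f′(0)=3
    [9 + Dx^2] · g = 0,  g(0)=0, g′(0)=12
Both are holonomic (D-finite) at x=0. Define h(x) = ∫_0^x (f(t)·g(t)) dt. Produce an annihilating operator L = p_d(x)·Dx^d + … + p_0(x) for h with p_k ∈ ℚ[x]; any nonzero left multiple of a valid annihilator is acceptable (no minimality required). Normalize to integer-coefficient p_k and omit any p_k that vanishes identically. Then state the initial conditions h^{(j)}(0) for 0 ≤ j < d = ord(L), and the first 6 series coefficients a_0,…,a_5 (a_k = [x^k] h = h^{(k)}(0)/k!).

f: a_k = 0, 3, 0, -1/2, 0, 1/40, …
g: a_k = 0, 12, 0, -18, 0, 81/10, …
h₀=f·g: eliminate ⇒ L₀, order ≤ 2·2.
h=∫₀ˣh₀: take L = L₀·Dx.
L = 64·Dx + 20·Dx^3 + Dx^5  (order 5).
h: a_k = 0, 0, 0, 12, 0, -12, …
ICs: h(0) = 0, h′(0) = 0, h′′(0) = 0, h′′′(0) = 72, h′′′′(0) = 0.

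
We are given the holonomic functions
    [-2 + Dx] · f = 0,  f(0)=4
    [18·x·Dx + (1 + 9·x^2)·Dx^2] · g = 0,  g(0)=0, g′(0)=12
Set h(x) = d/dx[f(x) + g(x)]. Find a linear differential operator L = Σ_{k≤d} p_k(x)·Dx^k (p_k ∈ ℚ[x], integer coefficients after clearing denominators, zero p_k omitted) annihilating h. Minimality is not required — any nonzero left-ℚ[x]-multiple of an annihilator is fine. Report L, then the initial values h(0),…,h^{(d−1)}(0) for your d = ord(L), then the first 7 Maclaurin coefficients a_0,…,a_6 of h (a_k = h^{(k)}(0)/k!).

f: a_k = 4, 8, 8, 16/3, 8/3, 16/15, 16/45, …
g: a_k = 0, 12, 0, -36, 0, 972/5, 0, …
L₀ := lclm(L_f,L_g); ord L₀ ≤ 1+2.
Derive L from L₀ (diff closure).
L = (18 - 36·x - 486·x^2 - 324·x^3) + (-11 + 207·x^2 - 162·x^4)·Dx + (1 + 9·x + 18·x^2 + 81·x^3 + 81·x^4)·Dx^2  (order 2).
h: a_k = 20, 16, -92, 32/3, 2932/3, 32/15, -393628/45, …
ICs: h(0) = 20, h′(0) = 16.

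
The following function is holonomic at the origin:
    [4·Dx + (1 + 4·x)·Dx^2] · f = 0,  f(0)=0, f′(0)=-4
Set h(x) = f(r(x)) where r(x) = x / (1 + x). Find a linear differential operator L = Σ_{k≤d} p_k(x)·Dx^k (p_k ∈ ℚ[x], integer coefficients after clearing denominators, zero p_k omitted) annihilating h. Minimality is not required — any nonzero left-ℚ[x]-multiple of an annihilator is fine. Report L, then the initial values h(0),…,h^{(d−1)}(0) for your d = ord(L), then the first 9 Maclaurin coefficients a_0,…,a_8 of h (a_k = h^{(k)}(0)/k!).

L = (6 + 10·x)·Dx + (1 + 6·x + 5·x^2)·Dx^2  (order 2).
h: a_k = 0, -4, 12, -124/3, 156, -3124/5, 2604, -78124/7, 48828, …
ICs: h(0) = 0, h′(0) = -4.

f: a_k = 0, -4, 8, -64/3, 64, -1024/5, 2048/3, -16384/7, 8192, …
Change of var in L_f (x↦r) gives L₀.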